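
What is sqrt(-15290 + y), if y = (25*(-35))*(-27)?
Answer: sqrt(8335) ≈ 91.296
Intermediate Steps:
y = 23625 (y = -875*(-27) = 23625)
sqrt(-15290 + y) = sqrt(-15290 + 23625) = sqrt(8335)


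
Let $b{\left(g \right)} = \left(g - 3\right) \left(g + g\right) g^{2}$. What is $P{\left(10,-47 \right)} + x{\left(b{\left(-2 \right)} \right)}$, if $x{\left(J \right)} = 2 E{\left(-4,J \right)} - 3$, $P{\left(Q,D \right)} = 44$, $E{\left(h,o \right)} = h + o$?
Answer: $193$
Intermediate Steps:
$b{\left(g \right)} = 2 g^{3} \left(-3 + g\right)$ ($b{\left(g \right)} = \left(-3 + g\right) 2 g g^{2} = 2 g \left(-3 + g\right) g^{2} = 2 g^{3} \left(-3 + g\right)$)
$x{\left(J \right)} = -11 + 2 J$ ($x{\left(J \right)} = 2 \left(-4 + J\right) - 3 = \left(-8 + 2 J\right) - 3 = -11 + 2 J$)
$P{\left(10,-47 \right)} + x{\left(b{\left(-2 \right)} \right)} = 44 - \left(11 - 2 \cdot 2 \left(-2\right)^{3} \left(-3 - 2\right)\right) = 44 - \left(11 - 2 \cdot 2 \left(-8\right) \left(-5\right)\right) = 44 + \left(-11 + 2 \cdot 80\right) = 44 + \left(-11 + 160\right) = 44 + 149 = 193$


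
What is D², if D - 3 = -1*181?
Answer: 31684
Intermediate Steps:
D = -178 (D = 3 - 1*181 = 3 - 181 = -178)
D² = (-178)² = 31684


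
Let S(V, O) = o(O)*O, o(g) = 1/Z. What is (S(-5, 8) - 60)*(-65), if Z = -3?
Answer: 12220/3 ≈ 4073.3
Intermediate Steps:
o(g) = -⅓ (o(g) = 1/(-3) = -⅓)
S(V, O) = -O/3
(S(-5, 8) - 60)*(-65) = (-⅓*8 - 60)*(-65) = (-8/3 - 60)*(-65) = -188/3*(-65) = 12220/3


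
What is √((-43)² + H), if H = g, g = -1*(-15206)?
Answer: 3*√1895 ≈ 130.59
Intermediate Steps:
g = 15206
H = 15206
√((-43)² + H) = √((-43)² + 15206) = √(1849 + 15206) = √17055 = 3*√1895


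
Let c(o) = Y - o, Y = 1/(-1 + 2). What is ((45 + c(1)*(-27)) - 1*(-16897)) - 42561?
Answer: -25619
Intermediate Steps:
Y = 1 (Y = 1/1 = 1)
c(o) = 1 - o
((45 + c(1)*(-27)) - 1*(-16897)) - 42561 = ((45 + (1 - 1*1)*(-27)) - 1*(-16897)) - 42561 = ((45 + (1 - 1)*(-27)) + 16897) - 42561 = ((45 + 0*(-27)) + 16897) - 42561 = ((45 + 0) + 16897) - 42561 = (45 + 16897) - 42561 = 16942 - 42561 = -25619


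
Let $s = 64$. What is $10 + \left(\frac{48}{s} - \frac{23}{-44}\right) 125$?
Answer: $\frac{1860}{11} \approx 169.09$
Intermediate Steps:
$10 + \left(\frac{48}{s} - \frac{23}{-44}\right) 125 = 10 + \left(\frac{48}{64} - \frac{23}{-44}\right) 125 = 10 + \left(48 \cdot \frac{1}{64} - - \frac{23}{44}\right) 125 = 10 + \left(\frac{3}{4} + \frac{23}{44}\right) 125 = 10 + \frac{14}{11} \cdot 125 = 10 + \frac{1750}{11} = \frac{1860}{11}$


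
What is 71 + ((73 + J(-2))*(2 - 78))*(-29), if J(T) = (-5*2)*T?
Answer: 205043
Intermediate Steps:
J(T) = -10*T
71 + ((73 + J(-2))*(2 - 78))*(-29) = 71 + ((73 - 10*(-2))*(2 - 78))*(-29) = 71 + ((73 + 20)*(-76))*(-29) = 71 + (93*(-76))*(-29) = 71 - 7068*(-29) = 71 + 204972 = 205043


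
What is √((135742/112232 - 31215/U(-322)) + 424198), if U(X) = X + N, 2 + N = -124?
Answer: √261860907104194209/785624 ≈ 651.36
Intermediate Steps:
N = -126 (N = -2 - 124 = -126)
U(X) = -126 + X (U(X) = X - 126 = -126 + X)
√((135742/112232 - 31215/U(-322)) + 424198) = √((135742/112232 - 31215/(-126 - 322)) + 424198) = √((135742*(1/112232) - 31215/(-448)) + 424198) = √((67871/56116 - 31215*(-1/448)) + 424198) = √((67871/56116 + 31215/448) + 424198) = √(445516787/6284992 + 424198) = √(2666526553203/6284992) = √261860907104194209/785624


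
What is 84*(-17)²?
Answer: 24276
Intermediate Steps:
84*(-17)² = 84*289 = 24276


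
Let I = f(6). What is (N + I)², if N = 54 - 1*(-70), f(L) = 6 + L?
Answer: 18496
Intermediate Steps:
I = 12 (I = 6 + 6 = 12)
N = 124 (N = 54 + 70 = 124)
(N + I)² = (124 + 12)² = 136² = 18496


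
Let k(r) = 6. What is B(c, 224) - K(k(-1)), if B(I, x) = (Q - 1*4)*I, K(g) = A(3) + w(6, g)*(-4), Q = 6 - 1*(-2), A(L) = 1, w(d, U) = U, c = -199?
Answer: -773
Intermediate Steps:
Q = 8 (Q = 6 + 2 = 8)
K(g) = 1 - 4*g (K(g) = 1 + g*(-4) = 1 - 4*g)
B(I, x) = 4*I (B(I, x) = (8 - 1*4)*I = (8 - 4)*I = 4*I)
B(c, 224) - K(k(-1)) = 4*(-199) - (1 - 4*6) = -796 - (1 - 24) = -796 - 1*(-23) = -796 + 23 = -773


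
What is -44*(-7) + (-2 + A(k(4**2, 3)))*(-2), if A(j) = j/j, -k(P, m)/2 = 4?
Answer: 310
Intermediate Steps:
k(P, m) = -8 (k(P, m) = -2*4 = -8)
A(j) = 1
-44*(-7) + (-2 + A(k(4**2, 3)))*(-2) = -44*(-7) + (-2 + 1)*(-2) = 308 - 1*(-2) = 308 + 2 = 310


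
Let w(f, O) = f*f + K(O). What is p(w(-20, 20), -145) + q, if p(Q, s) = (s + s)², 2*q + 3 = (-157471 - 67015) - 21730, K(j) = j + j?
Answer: -78019/2 ≈ -39010.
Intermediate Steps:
K(j) = 2*j
w(f, O) = f² + 2*O (w(f, O) = f*f + 2*O = f² + 2*O)
q = -246219/2 (q = -3/2 + ((-157471 - 67015) - 21730)/2 = -3/2 + (-224486 - 21730)/2 = -3/2 + (½)*(-246216) = -3/2 - 123108 = -246219/2 ≈ -1.2311e+5)
p(Q, s) = 4*s² (p(Q, s) = (2*s)² = 4*s²)
p(w(-20, 20), -145) + q = 4*(-145)² - 246219/2 = 4*21025 - 246219/2 = 84100 - 246219/2 = -78019/2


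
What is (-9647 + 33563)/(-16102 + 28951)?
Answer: 7972/4283 ≈ 1.8613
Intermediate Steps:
(-9647 + 33563)/(-16102 + 28951) = 23916/12849 = 23916*(1/12849) = 7972/4283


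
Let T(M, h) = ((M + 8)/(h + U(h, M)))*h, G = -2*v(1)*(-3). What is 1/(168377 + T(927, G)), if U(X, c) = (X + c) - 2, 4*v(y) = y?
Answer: 1856/312510517 ≈ 5.9390e-6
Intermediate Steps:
v(y) = y/4
U(X, c) = -2 + X + c
G = 3/2 (G = -1/2*(-3) = -2*¼*(-3) = -½*(-3) = 3/2 ≈ 1.5000)
T(M, h) = h*(8 + M)/(-2 + M + 2*h) (T(M, h) = ((M + 8)/(h + (-2 + h + M)))*h = ((8 + M)/(h + (-2 + M + h)))*h = ((8 + M)/(-2 + M + 2*h))*h = h*(8 + M)/(-2 + M + 2*h))
1/(168377 + T(927, G)) = 1/(168377 + 3*(8 + 927)/(2*(-2 + 927 + 2*(3/2)))) = 1/(168377 + (3/2)*935/(-2 + 927 + 3)) = 1/(168377 + (3/2)*935/928) = 1/(168377 + (3/2)*(1/928)*935) = 1/(168377 + 2805/1856) = 1/(312510517/1856) = 1856/312510517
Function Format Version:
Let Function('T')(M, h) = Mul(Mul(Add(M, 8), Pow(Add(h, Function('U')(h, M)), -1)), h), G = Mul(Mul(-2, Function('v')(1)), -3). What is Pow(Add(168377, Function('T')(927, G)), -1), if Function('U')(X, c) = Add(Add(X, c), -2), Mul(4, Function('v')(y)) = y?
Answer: Rational(1856, 312510517) ≈ 5.9390e-6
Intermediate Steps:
Function('v')(y) = Mul(Rational(1, 4), y)
Function('U')(X, c) = Add(-2, X, c)
G = Rational(3, 2) (G = Mul(Mul(-2, Mul(Rational(1, 4), 1)), -3) = Mul(Mul(-2, Rational(1, 4)), -3) = Mul(Rational(-1, 2), -3) = Rational(3, 2) ≈ 1.5000)
Function('T')(M, h) = Mul(h, Pow(Add(-2, M, Mul(2, h)), -1), Add(8, M)) (Function('T')(M, h) = Mul(Mul(Add(M, 8), Pow(Add(h, Add(-2, h, M)), -1)), h) = Mul(Mul(Add(8, M), Pow(Add(h, Add(-2, M, h)), -1)), h) = Mul(Mul(Add(8, M), Pow(Add(-2, M, Mul(2, h)), -1)), h) = Mul(Mul(Pow(Add(-2, M, Mul(2, h)), -1), Add(8, M)), h) = Mul(h, Pow(Add(-2, M, Mul(2, h)), -1), Add(8, M)))
Pow(Add(168377, Function('T')(927, G)), -1) = Pow(Add(168377, Mul(Rational(3, 2), Pow(Add(-2, 927, Mul(2, Rational(3, 2))), -1), Add(8, 927))), -1) = Pow(Add(168377, Mul(Rational(3, 2), Pow(Add(-2, 927, 3), -1), 935)), -1) = Pow(Add(168377, Mul(Rational(3, 2), Pow(928, -1), 935)), -1) = Pow(Add(168377, Mul(Rational(3, 2), Rational(1, 928), 935)), -1) = Pow(Add(168377, Rational(2805, 1856)), -1) = Pow(Rational(312510517, 1856), -1) = Rational(1856, 312510517)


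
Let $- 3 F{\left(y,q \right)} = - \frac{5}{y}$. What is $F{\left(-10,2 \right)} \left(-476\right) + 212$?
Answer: $\frac{874}{3} \approx 291.33$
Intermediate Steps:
$F{\left(y,q \right)} = \frac{5}{3 y}$ ($F{\left(y,q \right)} = - \frac{\left(-5\right) \frac{1}{y}}{3} = \frac{5}{3 y}$)
$F{\left(-10,2 \right)} \left(-476\right) + 212 = \frac{5}{3 \left(-10\right)} \left(-476\right) + 212 = \frac{5}{3} \left(- \frac{1}{10}\right) \left(-476\right) + 212 = \left(- \frac{1}{6}\right) \left(-476\right) + 212 = \frac{238}{3} + 212 = \frac{874}{3}$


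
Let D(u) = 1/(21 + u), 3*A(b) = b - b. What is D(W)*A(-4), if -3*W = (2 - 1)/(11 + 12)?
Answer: 0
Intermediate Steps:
A(b) = 0 (A(b) = (b - b)/3 = (1/3)*0 = 0)
W = -1/69 (W = -(2 - 1)/(3*(11 + 12)) = -1/(3*23) = -1/3*1/23 = -1/69 ≈ -0.014493)
D(W)*A(-4) = 0/(21 - 1/69) = 0/(1448/69) = (69/1448)*0 = 0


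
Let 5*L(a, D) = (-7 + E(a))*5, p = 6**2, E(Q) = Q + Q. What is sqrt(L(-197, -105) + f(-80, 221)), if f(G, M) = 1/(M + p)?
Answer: 4*I*sqrt(1655337)/257 ≈ 20.025*I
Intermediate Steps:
E(Q) = 2*Q
p = 36
f(G, M) = 1/(36 + M) (f(G, M) = 1/(M + 36) = 1/(36 + M))
L(a, D) = -7 + 2*a (L(a, D) = ((-7 + 2*a)*5)/5 = (-35 + 10*a)/5 = -7 + 2*a)
sqrt(L(-197, -105) + f(-80, 221)) = sqrt((-7 + 2*(-197)) + 1/(36 + 221)) = sqrt((-7 - 394) + 1/257) = sqrt(-401 + 1/257) = sqrt(-103056/257) = 4*I*sqrt(1655337)/257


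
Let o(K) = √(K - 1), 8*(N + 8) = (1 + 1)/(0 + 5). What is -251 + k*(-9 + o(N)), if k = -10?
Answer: -161 - I*√895 ≈ -161.0 - 29.917*I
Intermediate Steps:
N = -159/20 (N = -8 + ((1 + 1)/(0 + 5))/8 = -8 + (2/5)/8 = -8 + (2*(⅕))/8 = -8 + (⅛)*(⅖) = -8 + 1/20 = -159/20 ≈ -7.9500)
o(K) = √(-1 + K)
-251 + k*(-9 + o(N)) = -251 - 10*(-9 + √(-1 - 159/20)) = -251 - 10*(-9 + √(-179/20)) = -251 - 10*(-9 + I*√895/10) = -251 + (90 - I*√895) = -161 - I*√895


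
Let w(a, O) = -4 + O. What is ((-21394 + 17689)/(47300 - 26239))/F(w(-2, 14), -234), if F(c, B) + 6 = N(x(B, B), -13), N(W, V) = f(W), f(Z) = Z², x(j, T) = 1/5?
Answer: 92625/3138089 ≈ 0.029516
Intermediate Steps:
x(j, T) = ⅕
N(W, V) = W²
F(c, B) = -149/25 (F(c, B) = -6 + (⅕)² = -6 + 1/25 = -149/25)
((-21394 + 17689)/(47300 - 26239))/F(w(-2, 14), -234) = ((-21394 + 17689)/(47300 - 26239))/(-149/25) = -3705/21061*(-25/149) = 92625/3138089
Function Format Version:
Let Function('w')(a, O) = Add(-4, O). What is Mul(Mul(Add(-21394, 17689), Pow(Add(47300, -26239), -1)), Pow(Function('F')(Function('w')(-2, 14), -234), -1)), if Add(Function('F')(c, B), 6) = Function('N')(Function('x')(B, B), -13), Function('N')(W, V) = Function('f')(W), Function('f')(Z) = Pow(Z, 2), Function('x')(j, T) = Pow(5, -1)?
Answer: Rational(92625, 3138089) ≈ 0.029516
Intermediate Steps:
Function('x')(j, T) = Rational(1, 5)
Function('N')(W, V) = Pow(W, 2)
Function('F')(c, B) = Rational(-149, 25) (Function('F')(c, B) = Add(-6, Pow(Rational(1, 5), 2)) = Add(-6, Rational(1, 25)) = Rational(-149, 25))
Mul(Mul(Add(-21394, 17689), Pow(Add(47300, -26239), -1)), Pow(Function('F')(Function('w')(-2, 14), -234), -1)) = Mul(Mul(Add(-21394, 17689), Pow(Add(47300, -26239), -1)), Pow(Rational(-149, 25), -1)) = Mul(Mul(-3705, Pow(21061, -1)), Rational(-25, 149)) = Mul(Mul(-3705, Rational(1, 21061)), Rational(-25, 149)) = Mul(Rational(-3705, 21061), Rational(-25, 149)) = Rational(92625, 3138089)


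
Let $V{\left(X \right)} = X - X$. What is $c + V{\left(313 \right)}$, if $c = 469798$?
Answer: $469798$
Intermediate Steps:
$V{\left(X \right)} = 0$
$c + V{\left(313 \right)} = 469798 + 0 = 469798$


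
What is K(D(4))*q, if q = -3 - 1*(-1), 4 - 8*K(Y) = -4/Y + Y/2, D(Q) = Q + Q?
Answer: -⅛ ≈ -0.12500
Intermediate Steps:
D(Q) = 2*Q
K(Y) = ½ + 1/(2*Y) - Y/16 (K(Y) = ½ - (-4/Y + Y/2)/8 = ½ - (Y/2 - 4/Y)/8 = ½ + (1/(2*Y) - Y/16) = ½ + 1/(2*Y) - Y/16)
q = -2 (q = -3 + 1 = -2)
K(D(4))*q = ((8 - 2*4*(-8 + 2*4))/(16*((2*4))))*(-2) = ((1/16)*(8 - 1*8*(-8 + 8))/8)*(-2) = ((1/16)*(⅛)*(8 - 1*8*0))*(-2) = ((1/16)*(⅛)*(8 + 0))*(-2) = ((1/16)*(⅛)*8)*(-2) = (1/16)*(-2) = -⅛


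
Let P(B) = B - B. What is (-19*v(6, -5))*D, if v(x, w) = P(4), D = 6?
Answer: 0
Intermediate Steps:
P(B) = 0
v(x, w) = 0
(-19*v(6, -5))*D = -19*0*6 = 0*6 = 0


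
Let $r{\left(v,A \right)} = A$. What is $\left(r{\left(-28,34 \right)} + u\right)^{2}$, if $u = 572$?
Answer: $367236$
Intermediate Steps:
$\left(r{\left(-28,34 \right)} + u\right)^{2} = \left(34 + 572\right)^{2} = 606^{2} = 367236$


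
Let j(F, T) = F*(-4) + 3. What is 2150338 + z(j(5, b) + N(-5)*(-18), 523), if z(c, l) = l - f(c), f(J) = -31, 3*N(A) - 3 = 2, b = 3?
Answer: 2150892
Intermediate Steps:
N(A) = 5/3 (N(A) = 1 + (1/3)*2 = 1 + 2/3 = 5/3)
j(F, T) = 3 - 4*F (j(F, T) = -4*F + 3 = 3 - 4*F)
z(c, l) = 31 + l (z(c, l) = l - 1*(-31) = l + 31 = 31 + l)
2150338 + z(j(5, b) + N(-5)*(-18), 523) = 2150338 + (31 + 523) = 2150338 + 554 = 2150892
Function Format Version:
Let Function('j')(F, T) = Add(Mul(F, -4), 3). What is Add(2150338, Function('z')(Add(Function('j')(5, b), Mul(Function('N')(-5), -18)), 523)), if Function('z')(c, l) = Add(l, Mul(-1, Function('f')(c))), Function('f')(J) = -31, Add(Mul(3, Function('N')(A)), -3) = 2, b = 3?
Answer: 2150892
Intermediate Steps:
Function('N')(A) = Rational(5, 3) (Function('N')(A) = Add(1, Mul(Rational(1, 3), 2)) = Add(1, Rational(2, 3)) = Rational(5, 3))
Function('j')(F, T) = Add(3, Mul(-4, F)) (Function('j')(F, T) = Add(Mul(-4, F), 3) = Add(3, Mul(-4, F)))
Function('z')(c, l) = Add(31, l) (Function('z')(c, l) = Add(l, Mul(-1, -31)) = Add(l, 31) = Add(31, l))
Add(2150338, Function('z')(Add(Function('j')(5, b), Mul(Function('N')(-5), -18)), 523)) = Add(2150338, Add(31, 523)) = Add(2150338, 554) = 2150892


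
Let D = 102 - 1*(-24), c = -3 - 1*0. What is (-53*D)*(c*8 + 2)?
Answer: 146916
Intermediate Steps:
c = -3 (c = -3 + 0 = -3)
D = 126 (D = 102 + 24 = 126)
(-53*D)*(c*8 + 2) = (-53*126)*(-3*8 + 2) = -6678*(-24 + 2) = -6678*(-22) = 146916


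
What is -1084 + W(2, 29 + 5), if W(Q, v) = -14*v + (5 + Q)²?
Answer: -1511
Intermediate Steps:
W(Q, v) = (5 + Q)² - 14*v
-1084 + W(2, 29 + 5) = -1084 + ((5 + 2)² - 14*(29 + 5)) = -1084 + (7² - 14*34) = -1084 + (49 - 476) = -1084 - 427 = -1511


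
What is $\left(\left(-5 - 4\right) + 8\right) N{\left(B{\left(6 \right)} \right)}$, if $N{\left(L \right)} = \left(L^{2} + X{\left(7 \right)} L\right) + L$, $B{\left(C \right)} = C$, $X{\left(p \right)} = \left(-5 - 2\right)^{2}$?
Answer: $-336$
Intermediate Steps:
$X{\left(p \right)} = 49$ ($X{\left(p \right)} = \left(-7\right)^{2} = 49$)
$N{\left(L \right)} = L^{2} + 50 L$ ($N{\left(L \right)} = \left(L^{2} + 49 L\right) + L = L^{2} + 50 L$)
$\left(\left(-5 - 4\right) + 8\right) N{\left(B{\left(6 \right)} \right)} = \left(\left(-5 - 4\right) + 8\right) 6 \left(50 + 6\right) = \left(-9 + 8\right) 6 \cdot 56 = \left(-1\right) 336 = -336$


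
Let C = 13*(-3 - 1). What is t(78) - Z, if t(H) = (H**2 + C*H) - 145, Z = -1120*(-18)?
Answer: -18277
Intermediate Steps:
Z = 20160
C = -52 (C = 13*(-4) = -52)
t(H) = -145 + H**2 - 52*H (t(H) = (H**2 - 52*H) - 145 = -145 + H**2 - 52*H)
t(78) - Z = (-145 + 78**2 - 52*78) - 1*20160 = (-145 + 6084 - 4056) - 20160 = 1883 - 20160 = -18277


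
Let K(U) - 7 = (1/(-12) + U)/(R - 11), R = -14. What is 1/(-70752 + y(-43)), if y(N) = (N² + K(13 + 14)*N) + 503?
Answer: -300/20596411 ≈ -1.4566e-5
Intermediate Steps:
K(U) = 2101/300 - U/25 (K(U) = 7 + (1/(-12) + U)/(-14 - 11) = 7 + (-1/12 + U)/(-25) = 7 + (-1/12 + U)*(-1/25) = 7 + (1/300 - U/25) = 2101/300 - U/25)
y(N) = 503 + N² + 1777*N/300 (y(N) = (N² + (2101/300 - (13 + 14)/25)*N) + 503 = (N² + (2101/300 - 1/25*27)*N) + 503 = (N² + (2101/300 - 27/25)*N) + 503 = (N² + 1777*N/300) + 503 = 503 + N² + 1777*N/300)
1/(-70752 + y(-43)) = 1/(-70752 + (503 + (-43)² + (1777/300)*(-43))) = 1/(-70752 + (503 + 1849 - 76411/300)) = 1/(-70752 + 629189/300) = 1/(-20596411/300) = -300/20596411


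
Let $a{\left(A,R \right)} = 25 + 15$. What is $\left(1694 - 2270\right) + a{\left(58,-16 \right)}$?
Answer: $-536$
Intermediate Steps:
$a{\left(A,R \right)} = 40$
$\left(1694 - 2270\right) + a{\left(58,-16 \right)} = \left(1694 - 2270\right) + 40 = -576 + 40 = -536$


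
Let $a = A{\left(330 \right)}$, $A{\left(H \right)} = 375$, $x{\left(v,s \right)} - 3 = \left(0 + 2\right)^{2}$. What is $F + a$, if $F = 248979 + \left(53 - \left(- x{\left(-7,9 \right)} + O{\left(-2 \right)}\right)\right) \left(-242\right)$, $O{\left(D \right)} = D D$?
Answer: $235802$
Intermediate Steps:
$x{\left(v,s \right)} = 7$ ($x{\left(v,s \right)} = 3 + \left(0 + 2\right)^{2} = 3 + 2^{2} = 3 + 4 = 7$)
$O{\left(D \right)} = D^{2}$
$a = 375$
$F = 235427$ ($F = 248979 + \left(53 + \left(7 - \left(-2\right)^{2}\right)\right) \left(-242\right) = 248979 + \left(53 + \left(7 - 4\right)\right) \left(-242\right) = 248979 + \left(53 + 3\right) \left(-242\right) = 248979 + 56 \left(-242\right) = 248979 - 13552 = 235427$)
$F + a = 235427 + 375 = 235802$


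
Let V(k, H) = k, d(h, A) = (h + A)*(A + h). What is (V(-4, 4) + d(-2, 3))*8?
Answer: -24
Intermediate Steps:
d(h, A) = (A + h)**2 (d(h, A) = (A + h)*(A + h) = (A + h)**2)
(V(-4, 4) + d(-2, 3))*8 = (-4 + (3 - 2)**2)*8 = (-4 + 1**2)*8 = (-4 + 1)*8 = -3*8 = -24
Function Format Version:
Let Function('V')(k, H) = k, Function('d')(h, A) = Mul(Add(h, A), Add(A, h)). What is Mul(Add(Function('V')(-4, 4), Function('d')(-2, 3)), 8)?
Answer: -24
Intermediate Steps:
Function('d')(h, A) = Pow(Add(A, h), 2) (Function('d')(h, A) = Mul(Add(A, h), Add(A, h)) = Pow(Add(A, h), 2))
Mul(Add(Function('V')(-4, 4), Function('d')(-2, 3)), 8) = Mul(Add(-4, Pow(Add(3, -2), 2)), 8) = Mul(Add(-4, Pow(1, 2)), 8) = Mul(Add(-4, 1), 8) = Mul(-3, 8) = -24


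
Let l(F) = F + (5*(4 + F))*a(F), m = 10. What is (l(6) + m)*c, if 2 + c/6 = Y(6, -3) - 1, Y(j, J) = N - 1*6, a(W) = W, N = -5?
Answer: -26544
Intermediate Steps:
Y(j, J) = -11 (Y(j, J) = -5 - 1*6 = -5 - 6 = -11)
c = -84 (c = -12 + 6*(-11 - 1) = -12 + 6*(-12) = -12 - 72 = -84)
l(F) = F + F*(20 + 5*F) (l(F) = F + (5*(4 + F))*F = F + (20 + 5*F)*F = F + F*(20 + 5*F))
(l(6) + m)*c = (6*(21 + 5*6) + 10)*(-84) = (6*(21 + 30) + 10)*(-84) = (6*51 + 10)*(-84) = (306 + 10)*(-84) = 316*(-84) = -26544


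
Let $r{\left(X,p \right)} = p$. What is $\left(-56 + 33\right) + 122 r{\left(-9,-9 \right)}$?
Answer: $-1121$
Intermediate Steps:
$\left(-56 + 33\right) + 122 r{\left(-9,-9 \right)} = \left(-56 + 33\right) + 122 \left(-9\right) = -23 - 1098 = -1121$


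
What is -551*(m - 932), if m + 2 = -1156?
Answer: 1151590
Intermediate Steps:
m = -1158 (m = -2 - 1156 = -1158)
-551*(m - 932) = -551*(-1158 - 932) = -551*(-2090) = 1151590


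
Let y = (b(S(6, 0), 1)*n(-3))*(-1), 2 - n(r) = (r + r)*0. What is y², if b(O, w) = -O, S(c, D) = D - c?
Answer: 144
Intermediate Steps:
n(r) = 2 (n(r) = 2 - (r + r)*0 = 2 - 2*r*0 = 2 - 1*0 = 2 + 0 = 2)
y = -12 (y = (-(0 - 1*6)*2)*(-1) = (-(0 - 6)*2)*(-1) = (-1*(-6)*2)*(-1) = (6*2)*(-1) = 12*(-1) = -12)
y² = (-12)² = 144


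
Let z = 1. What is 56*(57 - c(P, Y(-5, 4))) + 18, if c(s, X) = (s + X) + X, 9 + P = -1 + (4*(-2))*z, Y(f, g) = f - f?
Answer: 4218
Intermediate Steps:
Y(f, g) = 0
P = -18 (P = -9 + (-1 + (4*(-2))*1) = -9 + (-1 - 8*1) = -9 + (-1 - 8) = -9 - 9 = -18)
c(s, X) = s + 2*X (c(s, X) = (X + s) + X = s + 2*X)
56*(57 - c(P, Y(-5, 4))) + 18 = 56*(57 - (-18 + 2*0)) + 18 = 56*(57 - (-18 + 0)) + 18 = 56*(57 - 1*(-18)) + 18 = 56*(57 + 18) + 18 = 56*75 + 18 = 4200 + 18 = 4218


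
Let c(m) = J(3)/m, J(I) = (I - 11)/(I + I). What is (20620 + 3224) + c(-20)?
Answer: 357661/15 ≈ 23844.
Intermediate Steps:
J(I) = (-11 + I)/(2*I) (J(I) = (-11 + I)/((2*I)) = (-11 + I)*(1/(2*I)) = (-11 + I)/(2*I))
c(m) = -4/(3*m) (c(m) = ((1/2)*(-11 + 3)/3)/m = ((1/2)*(1/3)*(-8))/m = -4/(3*m))
(20620 + 3224) + c(-20) = (20620 + 3224) - 4/3/(-20) = 23844 - 4/3*(-1/20) = 23844 + 1/15 = 357661/15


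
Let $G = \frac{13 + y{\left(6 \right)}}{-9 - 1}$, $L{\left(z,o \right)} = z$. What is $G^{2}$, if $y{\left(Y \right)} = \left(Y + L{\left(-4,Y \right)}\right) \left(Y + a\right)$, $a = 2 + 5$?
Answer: $\frac{1521}{100} \approx 15.21$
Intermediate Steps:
$a = 7$
$y{\left(Y \right)} = \left(-4 + Y\right) \left(7 + Y\right)$ ($y{\left(Y \right)} = \left(Y - 4\right) \left(Y + 7\right) = \left(-4 + Y\right) \left(7 + Y\right)$)
$G = - \frac{39}{10}$ ($G = \frac{13 + \left(-28 + 6^{2} + 3 \cdot 6\right)}{-9 - 1} = \frac{13 + \left(-28 + 36 + 18\right)}{-9 + \left(-4 + 3\right)} = \frac{13 + 26}{-9 - 1} = \frac{39}{-10} = 39 \left(- \frac{1}{10}\right) = - \frac{39}{10} \approx -3.9$)
$G^{2} = \left(- \frac{39}{10}\right)^{2} = \frac{1521}{100}$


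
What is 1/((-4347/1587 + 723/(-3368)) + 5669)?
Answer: 77464/438914603 ≈ 0.00017649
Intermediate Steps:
1/((-4347/1587 + 723/(-3368)) + 5669) = 1/((-4347*1/1587 + 723*(-1/3368)) + 5669) = 1/((-63/23 - 723/3368) + 5669) = 1/(-228813/77464 + 5669) = 1/(438914603/77464) = 77464/438914603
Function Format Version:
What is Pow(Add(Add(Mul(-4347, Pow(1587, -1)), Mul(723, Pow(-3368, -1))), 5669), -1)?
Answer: Rational(77464, 438914603) ≈ 0.00017649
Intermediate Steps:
Pow(Add(Add(Mul(-4347, Pow(1587, -1)), Mul(723, Pow(-3368, -1))), 5669), -1) = Pow(Add(Add(Mul(-4347, Rational(1, 1587)), Mul(723, Rational(-1, 3368))), 5669), -1) = Pow(Add(Add(Rational(-63, 23), Rational(-723, 3368)), 5669), -1) = Pow(Add(Rational(-228813, 77464), 5669), -1) = Pow(Rational(438914603, 77464), -1) = Rational(77464, 438914603)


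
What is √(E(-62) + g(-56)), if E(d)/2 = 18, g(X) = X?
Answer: 2*I*√5 ≈ 4.4721*I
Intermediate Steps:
E(d) = 36 (E(d) = 2*18 = 36)
√(E(-62) + g(-56)) = √(36 - 56) = √(-20) = 2*I*√5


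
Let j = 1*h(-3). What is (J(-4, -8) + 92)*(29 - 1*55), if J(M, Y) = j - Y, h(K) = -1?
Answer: -2574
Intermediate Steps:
j = -1 (j = 1*(-1) = -1)
J(M, Y) = -1 - Y
(J(-4, -8) + 92)*(29 - 1*55) = ((-1 - 1*(-8)) + 92)*(29 - 1*55) = ((-1 + 8) + 92)*(29 - 55) = (7 + 92)*(-26) = 99*(-26) = -2574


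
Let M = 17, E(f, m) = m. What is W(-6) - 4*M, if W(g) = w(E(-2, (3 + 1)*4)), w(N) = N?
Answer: -52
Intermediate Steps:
W(g) = 16 (W(g) = (3 + 1)*4 = 4*4 = 16)
W(-6) - 4*M = 16 - 4*17 = 16 - 68 = -52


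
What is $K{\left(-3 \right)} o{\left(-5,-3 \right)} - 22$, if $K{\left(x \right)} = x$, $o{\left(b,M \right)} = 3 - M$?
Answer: $-40$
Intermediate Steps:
$K{\left(-3 \right)} o{\left(-5,-3 \right)} - 22 = - 3 \left(3 - -3\right) - 22 = - 3 \left(3 + 3\right) - 22 = \left(-3\right) 6 - 22 = -18 - 22 = -40$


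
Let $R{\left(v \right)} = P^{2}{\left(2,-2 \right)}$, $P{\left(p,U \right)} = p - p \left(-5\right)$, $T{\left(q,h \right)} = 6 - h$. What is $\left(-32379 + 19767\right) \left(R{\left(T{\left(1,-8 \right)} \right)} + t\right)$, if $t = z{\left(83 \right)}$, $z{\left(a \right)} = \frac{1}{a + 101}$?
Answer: $- \frac{83545041}{46} \approx -1.8162 \cdot 10^{6}$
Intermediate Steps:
$z{\left(a \right)} = \frac{1}{101 + a}$
$P{\left(p,U \right)} = 6 p$ ($P{\left(p,U \right)} = p - - 5 p = p + 5 p = 6 p$)
$t = \frac{1}{184}$ ($t = \frac{1}{101 + 83} = \frac{1}{184} \approx 0.0054348$)
$R{\left(v \right)} = 144$ ($R{\left(v \right)} = \left(6 \cdot 2\right)^{2} = 12^{2} = 144$)
$\left(-32379 + 19767\right) \left(R{\left(T{\left(1,-8 \right)} \right)} + t\right) = \left(-32379 + 19767\right) \left(144 + \frac{1}{184}\right) = \left(-12612\right) \frac{26497}{184} = - \frac{83545041}{46}$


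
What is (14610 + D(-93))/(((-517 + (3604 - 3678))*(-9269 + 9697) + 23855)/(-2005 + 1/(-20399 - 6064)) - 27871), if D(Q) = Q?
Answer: -770247573372/1472725837177 ≈ -0.52301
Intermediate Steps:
(14610 + D(-93))/(((-517 + (3604 - 3678))*(-9269 + 9697) + 23855)/(-2005 + 1/(-20399 - 6064)) - 27871) = (14610 - 93)/(((-517 + (3604 - 3678))*(-9269 + 9697) + 23855)/(-2005 + 1/(-20399 - 6064)) - 27871) = 14517/(((-517 - 74)*428 + 23855)/(-2005 + 1/(-26463)) - 27871) = 14517/((-591*428 + 23855)/(-2005 - 1/26463) - 27871) = 14517/((-252948 + 23855)/(-53058316/26463) - 27871) = 14517/(-229093*(-26463/53058316) - 27871) = 14517/(6062488059/53058316 - 27871) = 14517/(-1472725837177/53058316) = 14517*(-53058316/1472725837177) = -770247573372/1472725837177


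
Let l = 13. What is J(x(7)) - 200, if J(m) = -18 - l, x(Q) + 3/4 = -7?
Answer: -231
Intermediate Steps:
x(Q) = -31/4 (x(Q) = -3/4 - 7 = -31/4)
J(m) = -31 (J(m) = -18 - 1*13 = -18 - 13 = -31)
J(x(7)) - 200 = -31 - 200 = -231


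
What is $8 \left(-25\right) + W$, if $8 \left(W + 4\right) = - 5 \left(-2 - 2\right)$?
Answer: $- \frac{403}{2} \approx -201.5$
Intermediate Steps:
$W = - \frac{3}{2}$ ($W = -4 + \frac{\left(-5\right) \left(-2 - 2\right)}{8} = -4 + \frac{\left(-5\right) \left(-4\right)}{8} = -4 + \frac{1}{8} \cdot 20 = -4 + \frac{5}{2} = - \frac{3}{2} \approx -1.5$)
$8 \left(-25\right) + W = 8 \left(-25\right) - \frac{3}{2} = -200 - \frac{3}{2} = - \frac{403}{2}$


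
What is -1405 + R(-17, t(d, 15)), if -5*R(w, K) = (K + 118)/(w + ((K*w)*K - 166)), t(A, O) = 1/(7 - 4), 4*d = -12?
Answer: -2337707/1664 ≈ -1404.9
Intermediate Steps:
d = -3 (d = (¼)*(-12) = -3)
t(A, O) = ⅓ (t(A, O) = 1/3 = ⅓)
R(w, K) = -(118 + K)/(5*(-166 + w + w*K²)) (R(w, K) = -(K + 118)/(5*(w + ((K*w)*K - 166))) = -(118 + K)/(5*(w + (w*K² - 166))) = -(118 + K)/(5*(w + (-166 + w*K²))) = -(118 + K)/(5*(-166 + w + w*K²)))
-1405 + R(-17, t(d, 15)) = -1405 + (-118 - 1*⅓)/(5*(-166 - 17 - 17*(⅓)²)) = -1405 + (-118 - ⅓)/(5*(-166 - 17 - 17*⅑)) = -1405 + (⅕)*(-355/3)/(-166 - 17 - 17/9) = -1405 + (⅕)*(-355/3)/(-1664/9) = -1405 + (⅕)*(-9/1664)*(-355/3) = -1405 + 213/1664 = -2337707/1664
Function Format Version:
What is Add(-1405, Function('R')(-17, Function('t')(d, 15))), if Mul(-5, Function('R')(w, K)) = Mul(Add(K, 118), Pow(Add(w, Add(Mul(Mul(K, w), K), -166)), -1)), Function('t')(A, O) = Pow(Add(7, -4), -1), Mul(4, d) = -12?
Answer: Rational(-2337707, 1664) ≈ -1404.9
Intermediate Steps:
d = -3 (d = Mul(Rational(1, 4), -12) = -3)
Function('t')(A, O) = Rational(1, 3) (Function('t')(A, O) = Pow(3, -1) = Rational(1, 3))
Function('R')(w, K) = Mul(Rational(-1, 5), Pow(Add(-166, w, Mul(w, Pow(K, 2))), -1), Add(118, K)) (Function('R')(w, K) = Mul(Rational(-1, 5), Mul(Add(K, 118), Pow(Add(w, Add(Mul(Mul(K, w), K), -166)), -1))) = Mul(Rational(-1, 5), Mul(Add(118, K), Pow(Add(w, Add(Mul(w, Pow(K, 2)), -166)), -1))) = Mul(Rational(-1, 5), Mul(Add(118, K), Pow(Add(w, Add(-166, Mul(w, Pow(K, 2)))), -1))) = Mul(Rational(-1, 5), Mul(Add(118, K), Pow(Add(-166, w, Mul(w, Pow(K, 2))), -1))) = Mul(Rational(-1, 5), Mul(Pow(Add(-166, w, Mul(w, Pow(K, 2))), -1), Add(118, K))) = Mul(Rational(-1, 5), Pow(Add(-166, w, Mul(w, Pow(K, 2))), -1), Add(118, K)))
Add(-1405, Function('R')(-17, Function('t')(d, 15))) = Add(-1405, Mul(Rational(1, 5), Pow(Add(-166, -17, Mul(-17, Pow(Rational(1, 3), 2))), -1), Add(-118, Mul(-1, Rational(1, 3))))) = Add(-1405, Mul(Rational(1, 5), Pow(Add(-166, -17, Mul(-17, Rational(1, 9))), -1), Add(-118, Rational(-1, 3)))) = Add(-1405, Mul(Rational(1, 5), Pow(Add(-166, -17, Rational(-17, 9)), -1), Rational(-355, 3))) = Add(-1405, Mul(Rational(1, 5), Pow(Rational(-1664, 9), -1), Rational(-355, 3))) = Add(-1405, Mul(Rational(1, 5), Rational(-9, 1664), Rational(-355, 3))) = Add(-1405, Rational(213, 1664)) = Rational(-2337707, 1664)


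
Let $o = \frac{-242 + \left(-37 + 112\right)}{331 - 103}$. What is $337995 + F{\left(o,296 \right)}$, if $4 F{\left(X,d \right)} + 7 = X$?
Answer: $\frac{308249677}{912} \approx 3.3799 \cdot 10^{5}$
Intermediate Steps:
$o = - \frac{167}{228}$ ($o = \frac{-242 + 75}{228} = \left(-167\right) \frac{1}{228} = - \frac{167}{228} \approx -0.73246$)
$F{\left(X,d \right)} = - \frac{7}{4} + \frac{X}{4}$
$337995 + F{\left(o,296 \right)} = 337995 + \left(- \frac{7}{4} + \frac{1}{4} \left(- \frac{167}{228}\right)\right) = 337995 - \frac{1763}{912} = \frac{308249677}{912}$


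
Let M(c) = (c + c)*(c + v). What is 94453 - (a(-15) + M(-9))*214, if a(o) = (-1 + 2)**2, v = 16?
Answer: 121203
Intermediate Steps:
M(c) = 2*c*(16 + c) (M(c) = (c + c)*(c + 16) = (2*c)*(16 + c) = 2*c*(16 + c))
a(o) = 1 (a(o) = 1**2 = 1)
94453 - (a(-15) + M(-9))*214 = 94453 - (1 + 2*(-9)*(16 - 9))*214 = 94453 - (1 + 2*(-9)*7)*214 = 94453 - (1 - 126)*214 = 94453 - (-125)*214 = 94453 - 1*(-26750) = 94453 + 26750 = 121203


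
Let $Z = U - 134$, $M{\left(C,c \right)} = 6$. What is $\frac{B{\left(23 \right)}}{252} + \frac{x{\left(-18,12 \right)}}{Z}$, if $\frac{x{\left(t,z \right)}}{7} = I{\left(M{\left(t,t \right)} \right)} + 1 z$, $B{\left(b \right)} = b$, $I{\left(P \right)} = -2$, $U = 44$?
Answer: $- \frac{173}{252} \approx -0.68651$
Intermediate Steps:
$x{\left(t,z \right)} = -14 + 7 z$ ($x{\left(t,z \right)} = 7 \left(-2 + 1 z\right) = 7 \left(-2 + z\right) = -14 + 7 z$)
$Z = -90$ ($Z = 44 - 134 = -90$)
$\frac{B{\left(23 \right)}}{252} + \frac{x{\left(-18,12 \right)}}{Z} = \frac{23}{252} + \frac{-14 + 7 \cdot 12}{-90} = 23 \cdot \frac{1}{252} + \left(-14 + 84\right) \left(- \frac{1}{90}\right) = \frac{23}{252} + 70 \left(- \frac{1}{90}\right) = \frac{23}{252} - \frac{7}{9} = - \frac{173}{252}$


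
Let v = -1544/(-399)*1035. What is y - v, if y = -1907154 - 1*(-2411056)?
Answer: 66486286/133 ≈ 4.9990e+5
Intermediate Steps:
y = 503902 (y = -1907154 + 2411056 = 503902)
v = 532680/133 (v = -1544*(-1/399)*1035 = (1544/399)*1035 = 532680/133 ≈ 4005.1)
y - v = 503902 - 1*532680/133 = 503902 - 532680/133 = 66486286/133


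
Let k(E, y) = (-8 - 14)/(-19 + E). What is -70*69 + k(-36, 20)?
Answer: -24148/5 ≈ -4829.6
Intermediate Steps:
k(E, y) = -22/(-19 + E)
-70*69 + k(-36, 20) = -70*69 - 22/(-19 - 36) = -4830 - 22/(-55) = -4830 - 22*(-1/55) = -4830 + ⅖ = -24148/5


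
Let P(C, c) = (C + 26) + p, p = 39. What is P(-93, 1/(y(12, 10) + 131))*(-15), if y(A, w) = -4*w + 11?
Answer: 420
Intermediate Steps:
y(A, w) = 11 - 4*w
P(C, c) = 65 + C (P(C, c) = (C + 26) + 39 = (26 + C) + 39 = 65 + C)
P(-93, 1/(y(12, 10) + 131))*(-15) = (65 - 93)*(-15) = -28*(-15) = 420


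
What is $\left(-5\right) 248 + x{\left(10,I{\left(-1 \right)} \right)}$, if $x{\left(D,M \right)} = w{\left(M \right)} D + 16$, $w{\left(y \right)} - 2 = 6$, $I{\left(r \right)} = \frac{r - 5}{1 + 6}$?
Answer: $-1144$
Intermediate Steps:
$I{\left(r \right)} = - \frac{5}{7} + \frac{r}{7}$ ($I{\left(r \right)} = \frac{-5 + r}{7} = \left(-5 + r\right) \frac{1}{7} = - \frac{5}{7} + \frac{r}{7}$)
$w{\left(y \right)} = 8$ ($w{\left(y \right)} = 2 + 6 = 8$)
$x{\left(D,M \right)} = 16 + 8 D$ ($x{\left(D,M \right)} = 8 D + 16 = 16 + 8 D$)
$\left(-5\right) 248 + x{\left(10,I{\left(-1 \right)} \right)} = \left(-5\right) 248 + \left(16 + 8 \cdot 10\right) = -1240 + \left(16 + 80\right) = -1240 + 96 = -1144$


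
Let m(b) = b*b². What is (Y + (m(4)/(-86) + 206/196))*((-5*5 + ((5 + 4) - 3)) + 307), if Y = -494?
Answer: -299580912/2107 ≈ -1.4218e+5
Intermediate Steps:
m(b) = b³
(Y + (m(4)/(-86) + 206/196))*((-5*5 + ((5 + 4) - 3)) + 307) = (-494 + (4³/(-86) + 206/196))*((-5*5 + ((5 + 4) - 3)) + 307) = (-494 + (64*(-1/86) + 206*(1/196)))*((-25 + (9 - 3)) + 307) = (-494 + (-32/43 + 103/98))*((-25 + 6) + 307) = (-494 + 1293/4214)*(-19 + 307) = -2080423/4214*288 = -299580912/2107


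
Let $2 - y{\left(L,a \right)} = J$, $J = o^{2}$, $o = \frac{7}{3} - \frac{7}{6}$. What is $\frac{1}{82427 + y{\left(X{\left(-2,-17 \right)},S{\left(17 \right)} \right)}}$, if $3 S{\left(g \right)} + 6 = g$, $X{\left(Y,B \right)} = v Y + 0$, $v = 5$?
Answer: $\frac{36}{2967395} \approx 1.2132 \cdot 10^{-5}$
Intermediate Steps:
$X{\left(Y,B \right)} = 5 Y$ ($X{\left(Y,B \right)} = 5 Y + 0 = 5 Y$)
$o = \frac{7}{6}$ ($o = 7 \cdot \frac{1}{3} - \frac{7}{6} = \frac{7}{3} - \frac{7}{6} = \frac{7}{6} \approx 1.1667$)
$S{\left(g \right)} = -2 + \frac{g}{3}$
$J = \frac{49}{36}$ ($J = \left(\frac{7}{6}\right)^{2} = \frac{49}{36} \approx 1.3611$)
$y{\left(L,a \right)} = \frac{23}{36}$ ($y{\left(L,a \right)} = 2 - \frac{49}{36} = \frac{23}{36}$)
$\frac{1}{82427 + y{\left(X{\left(-2,-17 \right)},S{\left(17 \right)} \right)}} = \frac{1}{82427 + \frac{23}{36}} = \frac{1}{\frac{2967395}{36}} = \frac{36}{2967395}$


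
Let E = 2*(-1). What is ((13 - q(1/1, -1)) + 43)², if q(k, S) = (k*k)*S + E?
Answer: 3481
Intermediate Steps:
E = -2
q(k, S) = -2 + S*k² (q(k, S) = (k*k)*S - 2 = k²*S - 2 = S*k² - 2 = -2 + S*k²)
((13 - q(1/1, -1)) + 43)² = ((13 - (-2 - (1/1)²)) + 43)² = ((13 - (-2 - 1*1²)) + 43)² = ((13 - (-2 - 1*1)) + 43)² = ((13 - (-2 - 1)) + 43)² = ((13 - 1*(-3)) + 43)² = ((13 + 3) + 43)² = (16 + 43)² = 59² = 3481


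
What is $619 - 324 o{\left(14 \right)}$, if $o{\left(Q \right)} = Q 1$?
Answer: $-3917$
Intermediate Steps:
$o{\left(Q \right)} = Q$
$619 - 324 o{\left(14 \right)} = 619 - 4536 = -3917$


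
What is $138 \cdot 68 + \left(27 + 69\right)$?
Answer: $9480$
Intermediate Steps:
$138 \cdot 68 + \left(27 + 69\right) = 9384 + 96 = 9480$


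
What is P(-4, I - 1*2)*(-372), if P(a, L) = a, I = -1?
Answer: 1488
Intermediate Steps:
P(-4, I - 1*2)*(-372) = -4*(-372) = 1488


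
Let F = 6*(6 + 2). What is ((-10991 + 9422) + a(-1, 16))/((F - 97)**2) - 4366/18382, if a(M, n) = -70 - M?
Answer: -414209/450359 ≈ -0.91973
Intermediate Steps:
F = 48 (F = 6*8 = 48)
((-10991 + 9422) + a(-1, 16))/((F - 97)**2) - 4366/18382 = ((-10991 + 9422) + (-70 - 1*(-1)))/((48 - 97)**2) - 4366/18382 = (-1569 + (-70 + 1))/((-49)**2) - 4366*1/18382 = (-1569 - 69)/2401 - 2183/9191 = -1638*1/2401 - 2183/9191 = -234/343 - 2183/9191 = -414209/450359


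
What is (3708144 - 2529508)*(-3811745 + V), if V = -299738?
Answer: -4845941877188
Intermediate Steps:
(3708144 - 2529508)*(-3811745 + V) = (3708144 - 2529508)*(-3811745 - 299738) = 1178636*(-4111483) = -4845941877188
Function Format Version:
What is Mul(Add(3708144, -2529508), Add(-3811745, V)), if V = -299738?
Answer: -4845941877188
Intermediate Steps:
Mul(Add(3708144, -2529508), Add(-3811745, V)) = Mul(Add(3708144, -2529508), Add(-3811745, -299738)) = Mul(1178636, -4111483) = -4845941877188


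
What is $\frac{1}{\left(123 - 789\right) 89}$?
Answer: $- \frac{1}{59274} \approx -1.6871 \cdot 10^{-5}$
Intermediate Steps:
$\frac{1}{\left(123 - 789\right) 89} = \frac{1}{-666} \cdot \frac{1}{89} = \left(- \frac{1}{666}\right) \frac{1}{89} = - \frac{1}{59274}$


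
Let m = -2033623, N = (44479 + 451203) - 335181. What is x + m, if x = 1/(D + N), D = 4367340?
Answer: -9207921597942/4527841 ≈ -2.0336e+6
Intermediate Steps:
N = 160501 (N = 495682 - 335181 = 160501)
x = 1/4527841 (x = 1/(4367340 + 160501) = 1/4527841 ≈ 2.2086e-7)
x + m = 1/4527841 - 2033623 = -9207921597942/4527841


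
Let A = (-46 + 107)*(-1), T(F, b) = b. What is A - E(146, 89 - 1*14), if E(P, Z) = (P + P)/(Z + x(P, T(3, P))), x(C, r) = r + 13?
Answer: -7283/117 ≈ -62.248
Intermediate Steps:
x(C, r) = 13 + r
A = -61 (A = 61*(-1) = -61)
E(P, Z) = 2*P/(13 + P + Z) (E(P, Z) = (P + P)/(Z + (13 + P)) = (2*P)/(13 + P + Z) = 2*P/(13 + P + Z))
A - E(146, 89 - 1*14) = -61 - 2*146/(13 + 146 + (89 - 1*14)) = -61 - 2*146/(13 + 146 + (89 - 14)) = -61 - 2*146/(13 + 146 + 75) = -61 - 2*146/234 = -61 - 1*146/117 = -61 - 146/117 = -7283/117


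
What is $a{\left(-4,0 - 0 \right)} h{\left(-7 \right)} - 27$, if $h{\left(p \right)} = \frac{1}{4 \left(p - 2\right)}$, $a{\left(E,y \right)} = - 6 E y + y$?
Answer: $-27$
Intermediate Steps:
$a{\left(E,y \right)} = y - 6 E y$ ($a{\left(E,y \right)} = - 6 E y + y = y - 6 E y$)
$h{\left(p \right)} = \frac{1}{-8 + 4 p}$ ($h{\left(p \right)} = \frac{1}{4 \left(-2 + p\right)} = \frac{1}{-8 + 4 p}$)
$a{\left(-4,0 - 0 \right)} h{\left(-7 \right)} - 27 = \left(0 - 0\right) \left(1 - -24\right) \frac{1}{4 \left(-2 - 7\right)} - 27 = \left(0 + 0\right) \left(1 + 24\right) \frac{1}{4 \left(-9\right)} - 27 = 0 \cdot 25 \cdot \frac{1}{4} \left(- \frac{1}{9}\right) - 27 = 0 \left(- \frac{1}{36}\right) - 27 = 0 - 27 = -27$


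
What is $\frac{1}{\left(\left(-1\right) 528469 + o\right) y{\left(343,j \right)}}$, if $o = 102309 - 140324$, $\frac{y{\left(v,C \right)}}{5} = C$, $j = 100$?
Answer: $- \frac{1}{283242000} \approx -3.5305 \cdot 10^{-9}$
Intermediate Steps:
$y{\left(v,C \right)} = 5 C$
$o = -38015$ ($o = 102309 - 140324 = -38015$)
$\frac{1}{\left(\left(-1\right) 528469 + o\right) y{\left(343,j \right)}} = \frac{1}{\left(\left(-1\right) 528469 - 38015\right) 5 \cdot 100} = \frac{1}{\left(-528469 - 38015\right) 500} = \frac{1}{-566484} \cdot \frac{1}{500} = \left(- \frac{1}{566484}\right) \frac{1}{500} = - \frac{1}{283242000}$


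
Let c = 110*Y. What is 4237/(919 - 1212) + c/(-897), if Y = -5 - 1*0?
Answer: -3639439/262821 ≈ -13.848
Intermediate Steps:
Y = -5 (Y = -5 + 0 = -5)
c = -550 (c = 110*(-5) = -550)
4237/(919 - 1212) + c/(-897) = 4237/(919 - 1212) - 550/(-897) = 4237/(-293) - 550*(-1/897) = 4237*(-1/293) + 550/897 = -4237/293 + 550/897 = -3639439/262821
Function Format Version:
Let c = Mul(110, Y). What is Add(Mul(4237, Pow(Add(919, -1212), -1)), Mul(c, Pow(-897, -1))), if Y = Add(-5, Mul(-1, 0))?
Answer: Rational(-3639439, 262821) ≈ -13.848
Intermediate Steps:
Y = -5 (Y = Add(-5, 0) = -5)
c = -550 (c = Mul(110, -5) = -550)
Add(Mul(4237, Pow(Add(919, -1212), -1)), Mul(c, Pow(-897, -1))) = Add(Mul(4237, Pow(Add(919, -1212), -1)), Mul(-550, Pow(-897, -1))) = Add(Mul(4237, Pow(-293, -1)), Mul(-550, Rational(-1, 897))) = Add(Mul(4237, Rational(-1, 293)), Rational(550, 897)) = Add(Rational(-4237, 293), Rational(550, 897)) = Rational(-3639439, 262821)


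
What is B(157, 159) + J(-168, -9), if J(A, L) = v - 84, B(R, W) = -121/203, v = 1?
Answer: -16970/203 ≈ -83.596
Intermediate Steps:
B(R, W) = -121/203 (B(R, W) = -121*1/203 = -121/203)
J(A, L) = -83 (J(A, L) = 1 - 84 = -83)
B(157, 159) + J(-168, -9) = -121/203 - 83 = -16970/203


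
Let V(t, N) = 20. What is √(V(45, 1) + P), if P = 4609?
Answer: √4629 ≈ 68.037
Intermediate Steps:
√(V(45, 1) + P) = √(20 + 4609) = √4629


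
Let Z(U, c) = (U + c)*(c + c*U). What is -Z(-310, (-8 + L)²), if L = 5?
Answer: -837081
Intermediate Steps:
Z(U, c) = (U + c)*(c + U*c)
-Z(-310, (-8 + L)²) = -(-8 + 5)²*(-310 + (-8 + 5)² + (-310)² - 310*(-8 + 5)²) = -(-3)²*(-310 + (-3)² + 96100 - 310*(-3)²) = -9*(-310 + 9 + 96100 - 310*9) = -9*(-310 + 9 + 96100 - 2790) = -9*93009 = -1*837081 = -837081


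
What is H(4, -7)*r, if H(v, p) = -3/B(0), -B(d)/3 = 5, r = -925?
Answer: -185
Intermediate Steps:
B(d) = -15 (B(d) = -3*5 = -15)
H(v, p) = 1/5 (H(v, p) = -3/(-15) = -3*(-1/15) = 1/5)
H(4, -7)*r = (1/5)*(-925) = -185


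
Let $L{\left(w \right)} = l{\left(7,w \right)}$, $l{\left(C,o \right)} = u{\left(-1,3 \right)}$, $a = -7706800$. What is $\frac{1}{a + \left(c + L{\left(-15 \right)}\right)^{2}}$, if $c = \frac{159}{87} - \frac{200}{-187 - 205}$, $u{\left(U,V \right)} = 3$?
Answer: $- \frac{2019241}{15561829006575} \approx -1.2976 \cdot 10^{-7}$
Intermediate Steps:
$l{\left(C,o \right)} = 3$
$L{\left(w \right)} = 3$
$c = \frac{3322}{1421}$ ($c = 159 \cdot \frac{1}{87} - \frac{200}{-187 - 205} = \frac{53}{29} - \frac{200}{-392} = \frac{53}{29} - - \frac{25}{49} = \frac{53}{29} + \frac{25}{49} = \frac{3322}{1421} \approx 2.3378$)
$\frac{1}{a + \left(c + L{\left(-15 \right)}\right)^{2}} = \frac{1}{-7706800 + \left(\frac{3322}{1421} + 3\right)^{2}} = \frac{1}{-7706800 + \left(\frac{7585}{1421}\right)^{2}} = \frac{1}{-7706800 + \frac{57532225}{2019241}} = \frac{1}{- \frac{15561829006575}{2019241}} = - \frac{2019241}{15561829006575}$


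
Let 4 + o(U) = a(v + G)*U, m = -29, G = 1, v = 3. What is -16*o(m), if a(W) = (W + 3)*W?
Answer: 13056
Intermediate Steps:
a(W) = W*(3 + W) (a(W) = (3 + W)*W = W*(3 + W))
o(U) = -4 + 28*U (o(U) = -4 + ((3 + 1)*(3 + (3 + 1)))*U = -4 + (4*(3 + 4))*U = -4 + (4*7)*U = -4 + 28*U)
-16*o(m) = -16*(-4 + 28*(-29)) = -16*(-4 - 812) = -16*(-816) = 13056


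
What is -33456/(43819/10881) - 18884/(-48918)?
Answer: -8903511868826/1071768921 ≈ -8307.3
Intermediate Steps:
-33456/(43819/10881) - 18884/(-48918) = -33456/(43819*(1/10881)) - 18884*(-1/48918) = -33456/43819/10881 + 9442/24459 = -33456*10881/43819 + 9442/24459 = -364034736/43819 + 9442/24459 = -8903511868826/1071768921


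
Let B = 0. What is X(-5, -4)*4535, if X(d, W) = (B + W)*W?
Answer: 72560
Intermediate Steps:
X(d, W) = W² (X(d, W) = (0 + W)*W = W*W = W²)
X(-5, -4)*4535 = (-4)²*4535 = 16*4535 = 72560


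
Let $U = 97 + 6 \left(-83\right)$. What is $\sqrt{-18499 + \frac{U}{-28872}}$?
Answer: $\frac{i \sqrt{2663854}}{12} \approx 136.01 i$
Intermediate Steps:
$U = -401$ ($U = 97 - 498 = -401$)
$\sqrt{-18499 + \frac{U}{-28872}} = \sqrt{-18499 - \frac{401}{-28872}} = \sqrt{-18499 - - \frac{1}{72}} = \sqrt{-18499 + \frac{1}{72}} = \sqrt{- \frac{1331927}{72}} = \frac{i \sqrt{2663854}}{12}$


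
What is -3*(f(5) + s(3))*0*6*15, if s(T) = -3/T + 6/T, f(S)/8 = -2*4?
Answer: 0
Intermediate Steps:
f(S) = -64 (f(S) = 8*(-2*4) = 8*(-8) = -64)
s(T) = 3/T
-3*(f(5) + s(3))*0*6*15 = -3*(-64 + 3/3)*0*6*15 = -3*(-64 + 3*(1/3))*0*15 = -3*(-64 + 1)*0*15 = -(-189)*0*15 = -3*0*15 = 0*15 = 0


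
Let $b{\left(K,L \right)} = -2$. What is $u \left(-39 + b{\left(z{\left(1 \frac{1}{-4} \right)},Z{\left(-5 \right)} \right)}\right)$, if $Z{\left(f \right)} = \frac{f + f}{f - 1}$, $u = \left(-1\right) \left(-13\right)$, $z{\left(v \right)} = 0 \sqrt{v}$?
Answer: $-533$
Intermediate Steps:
$z{\left(v \right)} = 0$
$u = 13$
$Z{\left(f \right)} = \frac{2 f}{-1 + f}$
$u \left(-39 + b{\left(z{\left(1 \frac{1}{-4} \right)},Z{\left(-5 \right)} \right)}\right) = 13 \left(-39 - 2\right) = 13 \left(-41\right) = -533$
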